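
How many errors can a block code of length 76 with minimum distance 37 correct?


Correction capability = floor((d-1)/2) = floor((37-1)/2) = 18

18 errors


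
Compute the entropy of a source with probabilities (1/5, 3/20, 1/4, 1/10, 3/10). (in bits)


H = -sum(p_i * log2(p_i)). Terms: -(1/5)*log2(1/5) = 0.464386; -(3/20)*log2(3/20) = 0.410545; -(1/4)*log2(1/4) = 0.500000; -(1/10)*log2(1/10) = 0.332193; -(3/10)*log2(3/10) = 0.521090. H = 0.464386 + 0.410545 + 0.500000 + 0.332193 + 0.521090 = 2.2282

2.2282 bits


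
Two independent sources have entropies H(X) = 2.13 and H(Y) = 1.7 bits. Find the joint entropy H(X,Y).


For independent variables, H(X,Y) = H(X) + H(Y) = 2.13 + 1.7 = 3.83

3.83 bits


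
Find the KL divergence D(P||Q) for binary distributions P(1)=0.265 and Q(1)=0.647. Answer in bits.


KL = p*log2(p/q) + (1-p)*log2((1-p)/(1-q)) = 0.265*log2(0.265/0.647) + 0.735*log2(0.735/0.353) = 0.4364

0.4364 bits


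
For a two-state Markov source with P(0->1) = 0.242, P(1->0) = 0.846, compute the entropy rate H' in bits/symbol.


Stationary distribution: pi_0 = p10/(p01+p10) = 0.7776, pi_1 = 0.2224. Entropy rate H' = pi_0*H(p01) + pi_1*H(p10) = 0.7776*0.7984 + 0.2224*0.6198 = 0.7586

0.7586 bits/symbol


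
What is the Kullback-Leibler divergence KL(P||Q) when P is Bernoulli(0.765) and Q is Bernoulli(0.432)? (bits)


KL = p*log2(p/q) + (1-p)*log2((1-p)/(1-q)) = 0.765*log2(0.765/0.432) + 0.235*log2(0.235/0.568) = 0.3315

0.3315 bits


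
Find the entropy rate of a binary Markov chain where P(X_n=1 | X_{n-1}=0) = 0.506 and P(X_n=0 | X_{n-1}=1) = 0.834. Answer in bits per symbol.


Stationary distribution: pi_0 = p10/(p01+p10) = 0.6224, pi_1 = 0.3776. Entropy rate H' = pi_0*H(p01) + pi_1*H(p10) = 0.6224*0.9999 + 0.3776*0.6485 = 0.8672

0.8672 bits/symbol


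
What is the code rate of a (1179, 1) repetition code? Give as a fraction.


Rate = k/n = 1/1179

1/1179


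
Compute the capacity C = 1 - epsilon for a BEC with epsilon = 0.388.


C = 1 - epsilon = 1 - 0.388 = 0.612

0.612 bits


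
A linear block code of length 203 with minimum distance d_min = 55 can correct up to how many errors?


Correction capability = floor((d-1)/2) = floor((55-1)/2) = 27

27 errors


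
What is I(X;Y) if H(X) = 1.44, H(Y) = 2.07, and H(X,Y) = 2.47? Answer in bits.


I(X;Y) = H(X) + H(Y) - H(X,Y) = 1.44 + 2.07 - 2.47 = 1.04

1.04 bits


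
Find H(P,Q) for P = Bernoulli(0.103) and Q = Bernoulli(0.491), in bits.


H(P,Q) = -p*log2(q) - (1-p)*log2(1-q). -0.103*log2(0.491) = 0.105699; -0.897*log2(0.509) = 0.873913. H(P,Q) = 0.105699 + 0.873913 = 0.9796

0.9796 bits


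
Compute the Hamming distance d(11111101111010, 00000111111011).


Count differing positions: ^ ^ ^ ^ ^ . ^ . . . . . . ^ = 7 differences

7


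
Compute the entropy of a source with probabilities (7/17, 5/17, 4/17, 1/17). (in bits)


H = -sum(p_i * log2(p_i)). Terms: -(7/17)*log2(7/17) = 0.527103; -(5/17)*log2(5/17) = 0.519275; -(4/17)*log2(4/17) = 0.491168; -(1/17)*log2(1/17) = 0.240439. H = 0.527103 + 0.519275 + 0.491168 + 0.240439 = 1.778

1.778 bits


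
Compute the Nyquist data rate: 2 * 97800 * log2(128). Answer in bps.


Rate = 2 * B * log2(M) = 2 * 97800 * 7.0 = 1369200.0

1369200.0 bps


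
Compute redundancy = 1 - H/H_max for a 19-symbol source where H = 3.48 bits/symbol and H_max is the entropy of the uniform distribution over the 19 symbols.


H_max = log2(K) = log2(19) = 4.2479 bits/symbol. Redundancy = 1 - H/H_max = 1 - 3.48/4.2479 = 1 - 0.8192 = 0.1808

0.1808


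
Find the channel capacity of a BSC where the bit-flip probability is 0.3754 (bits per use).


H(p) = -p*log2(p) - (1-p)*log2(1-p) = -0.3754*log2(0.3754) - 0.6246*log2(0.6246) = 0.530628 + 0.424101 = 0.9547. C = 1 - H(p) = 1 - 0.9547 = 0.0453

0.0453 bits


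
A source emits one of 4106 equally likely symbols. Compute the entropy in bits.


H = log2(n) = log2(4106) = 12.0035

12.0035 bits


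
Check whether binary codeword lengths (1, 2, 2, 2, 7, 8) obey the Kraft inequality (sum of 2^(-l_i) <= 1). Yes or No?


Kraft sum = sum(2^(-l_i)) = 1.2617, need <= 1. Result: violated (a binary prefix-free code with these lengths cannot exist)

No


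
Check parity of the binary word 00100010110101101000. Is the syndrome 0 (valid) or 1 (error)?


Syndrome = XOR of all bits = 0 XOR 0 XOR 1 XOR 0 XOR 0 XOR 0 XOR 1 XOR 0 XOR 1 XOR 1 XOR 0 XOR 1 XOR 0 XOR 1 XOR 1 XOR 0 XOR 1 XOR 0 XOR 0 XOR 0 = 0

0


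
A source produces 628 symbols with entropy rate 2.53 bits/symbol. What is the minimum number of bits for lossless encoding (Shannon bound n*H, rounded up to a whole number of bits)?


Minimum bits >= n * H = 628 * 2.53 = 1588.84, rounded up to a whole number of bits = 1589

1589 bits


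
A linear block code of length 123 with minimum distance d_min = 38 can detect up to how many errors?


Detection capability = d_min - 1 = 38 - 1 = 37

37 errors


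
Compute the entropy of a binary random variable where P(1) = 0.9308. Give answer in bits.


H = -p*log2(p) - (1-p)*log2(1-p). -0.9308*log2(0.9308) = 0.096298; -0.0692*log2(0.0692) = 0.266633. H = 0.096298 + 0.266633 = 0.3629

0.3629 bits


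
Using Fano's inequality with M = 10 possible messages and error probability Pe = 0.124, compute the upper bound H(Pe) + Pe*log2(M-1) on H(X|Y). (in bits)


H(Pe) = -Pe*log2(Pe) - (1-Pe)*log2(1-Pe) = -0.124*log2(0.124) - 0.876*log2(0.876) = 0.373437 + 0.167314 = 0.5408. Pe*log2(M-1) = 0.124*log2(9) = 0.393071. Bound = H(Pe) + Pe*log2(M-1) = 0.373437 + 0.167314 + 0.393071 = 0.9338

0.9338 bits


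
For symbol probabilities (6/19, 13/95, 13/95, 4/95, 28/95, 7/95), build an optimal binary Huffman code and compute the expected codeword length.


Huffman construction (repeatedly merge the two least-probable nodes; each merge adds 1 bit to every symbol beneath it): 4/95 + 7/95 = 11/95; 11/95 + 13/95 = 24/95; 13/95 + 24/95 = 37/95; 28/95 + 6/19 = 58/95; 37/95 + 58/95 = 1. Resulting codeword lengths (in the order the probabilities were given): (2, 3, 2, 4, 2, 4). L_avg = sum(p_i * l_i) = 6/19*2 + 13/95*3 + 13/95*2 + 4/95*4 + 28/95*2 + 7/95*4 = 45/19 = 2.3684

2.3684 bits


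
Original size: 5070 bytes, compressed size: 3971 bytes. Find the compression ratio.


Ratio = original / compressed = 5070 / 3971 = 1.2768

1.2768


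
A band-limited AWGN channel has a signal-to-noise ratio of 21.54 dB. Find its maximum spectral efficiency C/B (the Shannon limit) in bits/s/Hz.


SNR_linear = 10^(21.54/10) = 142.5608; C/B = log2(1 + SNR_linear) = log2(1 + 142.5608) = 7.1655

7.1655 bits/s/Hz


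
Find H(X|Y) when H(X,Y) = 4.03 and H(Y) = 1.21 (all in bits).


H(X|Y) = H(X,Y) - H(Y) = 4.03 - 1.21 = 2.82

2.82 bits


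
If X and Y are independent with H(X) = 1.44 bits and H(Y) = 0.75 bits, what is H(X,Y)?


For independent variables, H(X,Y) = H(X) + H(Y) = 1.44 + 0.75 = 2.19

2.19 bits


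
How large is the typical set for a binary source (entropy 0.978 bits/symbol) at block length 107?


log2|A_typical| = nH = 107 * 0.978 = 104.646, so |A_typical| ~ 2^104.646 = 3.174e+31

3.174e+31


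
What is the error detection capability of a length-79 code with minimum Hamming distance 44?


Detection capability = d_min - 1 = 44 - 1 = 43

43 errors


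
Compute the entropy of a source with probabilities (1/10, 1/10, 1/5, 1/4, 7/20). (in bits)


H = -sum(p_i * log2(p_i)). Terms: -(1/10)*log2(1/10) = 0.332193; -(1/10)*log2(1/10) = 0.332193; -(1/5)*log2(1/5) = 0.464386; -(1/4)*log2(1/4) = 0.500000; -(7/20)*log2(7/20) = 0.530101. H = 0.332193 + 0.332193 + 0.464386 + 0.500000 + 0.530101 = 2.1589

2.1589 bits


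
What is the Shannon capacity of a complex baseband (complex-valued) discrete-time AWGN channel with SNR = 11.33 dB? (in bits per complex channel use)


SNR_linear = 10^(11.33/10) = 13.5831; C = log2(1 + SNR_linear) = log2(1 + 13.5831) = 3.8662

3.8662 bits/channel use


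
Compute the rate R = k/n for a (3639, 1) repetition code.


Rate = k/n = 1/3639

1/3639


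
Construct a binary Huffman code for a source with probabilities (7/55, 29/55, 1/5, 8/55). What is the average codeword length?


Huffman construction (repeatedly merge the two least-probable nodes; each merge adds 1 bit to every symbol beneath it): 7/55 + 8/55 = 3/11; 1/5 + 3/11 = 26/55; 26/55 + 29/55 = 1. Resulting codeword lengths (in the order the probabilities were given): (3, 1, 2, 3). L_avg = sum(p_i * l_i) = 7/55*3 + 29/55*1 + 1/5*2 + 8/55*3 = 96/55 = 1.7455

1.7455 bits


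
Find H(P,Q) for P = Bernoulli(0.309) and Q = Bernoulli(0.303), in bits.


H(P,Q) = -p*log2(q) - (1-p)*log2(1-q). -0.309*log2(0.303) = 0.532287; -0.691*log2(0.697) = 0.359852. H(P,Q) = 0.532287 + 0.359852 = 0.8921

0.8921 bits


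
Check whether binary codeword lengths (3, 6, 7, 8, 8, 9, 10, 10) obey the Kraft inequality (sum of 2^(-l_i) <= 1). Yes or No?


Kraft sum = sum(2^(-l_i)) = 0.1602, need <= 1. Result: satisfied (a binary prefix-free code with these lengths exists)

Yes


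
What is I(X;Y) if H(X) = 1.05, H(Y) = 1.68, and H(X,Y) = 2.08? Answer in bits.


I(X;Y) = H(X) + H(Y) - H(X,Y) = 1.05 + 1.68 - 2.08 = 0.65

0.65 bits


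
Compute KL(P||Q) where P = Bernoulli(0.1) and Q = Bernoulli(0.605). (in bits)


KL = p*log2(p/q) + (1-p)*log2((1-p)/(1-q)) = 0.1*log2(0.1/0.605) + 0.9*log2(0.9/0.395) = 0.8096

0.8096 bits


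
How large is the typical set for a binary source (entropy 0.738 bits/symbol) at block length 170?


log2|A_typical| = nH = 170 * 0.738 = 125.46, so |A_typical| ~ 2^125.46 = 5.851e+37

5.851e+37


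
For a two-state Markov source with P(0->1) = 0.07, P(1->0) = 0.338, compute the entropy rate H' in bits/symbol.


Stationary distribution: pi_0 = p10/(p01+p10) = 0.8284, pi_1 = 0.1716. Entropy rate H' = pi_0*H(p01) + pi_1*H(p10) = 0.8284*0.3659 + 0.1716*0.9229 = 0.4615

0.4615 bits/symbol


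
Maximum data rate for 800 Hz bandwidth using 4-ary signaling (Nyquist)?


Rate = 2 * B * log2(M) = 2 * 800 * 2.0 = 3200.0

3200.0 bps


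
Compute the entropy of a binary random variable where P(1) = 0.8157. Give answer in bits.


H = -p*log2(p) - (1-p)*log2(1-p). -0.8157*log2(0.8157) = 0.239726; -0.1843*log2(0.1843) = 0.449668. H = 0.239726 + 0.449668 = 0.6894

0.6894 bits


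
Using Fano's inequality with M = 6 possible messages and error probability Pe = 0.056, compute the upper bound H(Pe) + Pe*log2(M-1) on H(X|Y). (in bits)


H(Pe) = -Pe*log2(Pe) - (1-Pe)*log2(1-Pe) = -0.056*log2(0.056) - 0.944*log2(0.944) = 0.232872 + 0.078485 = 0.3114. Pe*log2(M-1) = 0.056*log2(5) = 0.130028. Bound = H(Pe) + Pe*log2(M-1) = 0.232872 + 0.078485 + 0.130028 = 0.4414

0.4414 bits


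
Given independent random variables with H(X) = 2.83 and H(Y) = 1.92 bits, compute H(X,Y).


For independent variables, H(X,Y) = H(X) + H(Y) = 2.83 + 1.92 = 4.75

4.75 bits


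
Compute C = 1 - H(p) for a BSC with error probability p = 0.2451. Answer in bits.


H(p) = -p*log2(p) - (1-p)*log2(1-p) = -0.2451*log2(0.2451) - 0.7549*log2(0.7549) = 0.497199 + 0.306220 = 0.8034. C = 1 - H(p) = 1 - 0.8034 = 0.1966

0.1966 bits


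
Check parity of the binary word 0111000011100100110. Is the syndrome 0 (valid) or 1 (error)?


Syndrome = XOR of all bits = 0 XOR 1 XOR 1 XOR 1 XOR 0 XOR 0 XOR 0 XOR 0 XOR 1 XOR 1 XOR 1 XOR 0 XOR 0 XOR 1 XOR 0 XOR 0 XOR 1 XOR 1 XOR 0 = 1

1


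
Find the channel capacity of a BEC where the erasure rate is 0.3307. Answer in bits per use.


C = 1 - epsilon = 1 - 0.3307 = 0.6693

0.6693 bits


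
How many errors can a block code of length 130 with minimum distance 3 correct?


Correction capability = floor((d-1)/2) = floor((3-1)/2) = 1

1 errors


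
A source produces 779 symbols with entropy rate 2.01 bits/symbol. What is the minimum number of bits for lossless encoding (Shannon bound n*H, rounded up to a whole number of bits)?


Minimum bits >= n * H = 779 * 2.01 = 1565.79, rounded up to a whole number of bits = 1566

1566 bits


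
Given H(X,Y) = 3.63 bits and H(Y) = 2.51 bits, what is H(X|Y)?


H(X|Y) = H(X,Y) - H(Y) = 3.63 - 2.51 = 1.12

1.12 bits


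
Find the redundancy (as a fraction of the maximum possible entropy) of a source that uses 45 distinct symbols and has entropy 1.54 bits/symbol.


H_max = log2(K) = log2(45) = 5.4919 bits/symbol. Redundancy = 1 - H/H_max = 1 - 1.54/5.4919 = 1 - 0.2804 = 0.7196

0.7196


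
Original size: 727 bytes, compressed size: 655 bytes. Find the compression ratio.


Ratio = original / compressed = 727 / 655 = 1.1099

1.1099


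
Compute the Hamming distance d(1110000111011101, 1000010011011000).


Count differing positions: . ^ ^ . . ^ . ^ . . . . . ^ . ^ = 6 differences

6


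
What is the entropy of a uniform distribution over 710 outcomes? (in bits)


H = log2(n) = log2(710) = 9.4717

9.4717 bits


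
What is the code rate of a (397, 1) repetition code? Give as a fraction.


Rate = k/n = 1/397

1/397


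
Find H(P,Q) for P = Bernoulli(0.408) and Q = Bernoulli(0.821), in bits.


H(P,Q) = -p*log2(q) - (1-p)*log2(1-q). -0.408*log2(0.821) = 0.116095; -0.592*log2(0.179) = 1.469325. H(P,Q) = 0.116095 + 1.469325 = 1.5854

1.5854 bits


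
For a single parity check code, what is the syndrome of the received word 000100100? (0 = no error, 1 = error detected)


Syndrome = XOR of all bits = 0 XOR 0 XOR 0 XOR 1 XOR 0 XOR 0 XOR 1 XOR 0 XOR 0 = 0

0


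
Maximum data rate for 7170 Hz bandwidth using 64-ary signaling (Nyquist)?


Rate = 2 * B * log2(M) = 2 * 7170 * 6.0 = 86040.0

86040.0 bps


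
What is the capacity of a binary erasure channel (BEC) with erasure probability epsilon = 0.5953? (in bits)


C = 1 - epsilon = 1 - 0.5953 = 0.4047

0.4047 bits


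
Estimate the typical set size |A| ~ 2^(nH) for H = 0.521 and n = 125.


log2|A_typical| = nH = 125 * 0.521 = 65.125, so |A_typical| ~ 2^65.125 = 4.023e+19

4.023e+19


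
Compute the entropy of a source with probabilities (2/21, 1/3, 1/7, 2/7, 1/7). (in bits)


H = -sum(p_i * log2(p_i)). Terms: -(2/21)*log2(2/21) = 0.323078; -(1/3)*log2(1/3) = 0.528321; -(1/7)*log2(1/7) = 0.401051; -(2/7)*log2(2/7) = 0.516387; -(1/7)*log2(1/7) = 0.401051. H = 0.323078 + 0.528321 + 0.401051 + 0.516387 + 0.401051 = 2.1699

2.1699 bits


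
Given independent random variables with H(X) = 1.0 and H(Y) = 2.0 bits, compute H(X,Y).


For independent variables, H(X,Y) = H(X) + H(Y) = 1.0 + 2.0 = 3.0

3.0 bits


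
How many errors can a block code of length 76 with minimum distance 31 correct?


Correction capability = floor((d-1)/2) = floor((31-1)/2) = 15

15 errors


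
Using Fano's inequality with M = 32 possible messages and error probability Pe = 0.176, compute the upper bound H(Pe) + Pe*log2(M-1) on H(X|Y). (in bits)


H(Pe) = -Pe*log2(Pe) - (1-Pe)*log2(1-Pe) = -0.176*log2(0.176) - 0.824*log2(0.824) = 0.441118 + 0.230130 = 0.6712. Pe*log2(M-1) = 0.176*log2(31) = 0.871939. Bound = H(Pe) + Pe*log2(M-1) = 0.441118 + 0.230130 + 0.871939 = 1.5432

1.5432 bits


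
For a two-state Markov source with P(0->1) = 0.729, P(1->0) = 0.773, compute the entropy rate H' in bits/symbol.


Stationary distribution: pi_0 = p10/(p01+p10) = 0.5146, pi_1 = 0.4854. Entropy rate H' = pi_0*H(p01) + pi_1*H(p10) = 0.5146*0.8429 + 0.4854*0.7727 = 0.8088

0.8088 bits/symbol


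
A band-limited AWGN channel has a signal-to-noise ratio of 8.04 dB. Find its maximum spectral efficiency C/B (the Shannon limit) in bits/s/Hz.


SNR_linear = 10^(8.04/10) = 6.368; C/B = log2(1 + SNR_linear) = log2(1 + 6.368) = 2.8813

2.8813 bits/s/Hz


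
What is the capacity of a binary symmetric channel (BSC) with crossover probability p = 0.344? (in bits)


H(p) = -p*log2(p) - (1-p)*log2(1-p) = -0.344*log2(0.344) - 0.656*log2(0.656) = 0.529595 + 0.399000 = 0.9286. C = 1 - H(p) = 1 - 0.9286 = 0.0714

0.0714 bits


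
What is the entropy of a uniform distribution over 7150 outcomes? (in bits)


H = log2(n) = log2(7150) = 12.8037

12.8037 bits


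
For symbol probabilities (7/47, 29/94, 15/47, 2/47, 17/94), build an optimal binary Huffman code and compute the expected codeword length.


Huffman construction (repeatedly merge the two least-probable nodes; each merge adds 1 bit to every symbol beneath it): 2/47 + 7/47 = 9/47; 17/94 + 9/47 = 35/94; 29/94 + 15/47 = 59/94; 35/94 + 59/94 = 1. Resulting codeword lengths (in the order the probabilities were given): (3, 2, 2, 3, 2). L_avg = sum(p_i * l_i) = 7/47*3 + 29/94*2 + 15/47*2 + 2/47*3 + 17/94*2 = 103/47 = 2.1915

2.1915 bits


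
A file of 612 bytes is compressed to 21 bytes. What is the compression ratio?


Ratio = original / compressed = 612 / 21 = 29.1429

29.1429


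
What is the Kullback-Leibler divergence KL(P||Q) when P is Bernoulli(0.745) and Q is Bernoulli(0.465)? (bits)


KL = p*log2(p/q) + (1-p)*log2((1-p)/(1-q)) = 0.745*log2(0.745/0.465) + 0.255*log2(0.255/0.535) = 0.234

0.234 bits


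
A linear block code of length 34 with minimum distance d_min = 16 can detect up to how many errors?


Detection capability = d_min - 1 = 16 - 1 = 15

15 errors


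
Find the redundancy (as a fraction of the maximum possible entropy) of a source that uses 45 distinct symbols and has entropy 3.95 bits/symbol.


H_max = log2(K) = log2(45) = 5.4919 bits/symbol. Redundancy = 1 - H/H_max = 1 - 3.95/5.4919 = 1 - 0.7192 = 0.2808

0.2808


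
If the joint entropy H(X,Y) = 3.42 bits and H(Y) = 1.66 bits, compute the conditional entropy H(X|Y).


H(X|Y) = H(X,Y) - H(Y) = 3.42 - 1.66 = 1.76

1.76 bits


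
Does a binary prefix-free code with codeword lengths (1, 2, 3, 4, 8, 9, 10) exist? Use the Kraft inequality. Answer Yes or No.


Kraft sum = sum(2^(-l_i)) = 0.9443, need <= 1. Result: satisfied (a binary prefix-free code with these lengths exists)

Yes


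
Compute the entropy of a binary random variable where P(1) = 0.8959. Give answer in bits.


H = -p*log2(p) - (1-p)*log2(1-p). -0.8959*log2(0.8959) = 0.142081; -0.1041*log2(0.1041) = 0.339778. H = 0.142081 + 0.339778 = 0.4819

0.4819 bits


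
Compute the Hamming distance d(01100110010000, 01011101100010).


Count differing positions: . . ^ ^ ^ . ^ ^ ^ ^ . . ^ . = 8 differences

8


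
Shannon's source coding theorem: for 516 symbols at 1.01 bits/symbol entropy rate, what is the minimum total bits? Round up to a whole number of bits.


Minimum bits >= n * H = 516 * 1.01 = 521.16, rounded up to a whole number of bits = 522

522 bits


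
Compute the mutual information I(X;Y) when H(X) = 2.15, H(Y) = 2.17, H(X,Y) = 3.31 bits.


I(X;Y) = H(X) + H(Y) - H(X,Y) = 2.15 + 2.17 - 3.31 = 1.01

1.01 bits


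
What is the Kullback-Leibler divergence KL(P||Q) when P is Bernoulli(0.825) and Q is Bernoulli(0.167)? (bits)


KL = p*log2(p/q) + (1-p)*log2((1-p)/(1-q)) = 0.825*log2(0.825/0.167) + 0.175*log2(0.175/0.833) = 1.5073

1.5073 bits


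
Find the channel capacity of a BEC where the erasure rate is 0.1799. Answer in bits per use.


C = 1 - epsilon = 1 - 0.1799 = 0.8201

0.8201 bits


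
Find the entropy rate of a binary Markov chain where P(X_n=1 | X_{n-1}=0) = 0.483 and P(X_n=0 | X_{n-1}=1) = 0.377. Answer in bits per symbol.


Stationary distribution: pi_0 = p10/(p01+p10) = 0.4384, pi_1 = 0.5616. Entropy rate H' = pi_0*H(p01) + pi_1*H(p10) = 0.4384*0.9992 + 0.5616*0.9559 = 0.9749

0.9749 bits/symbol


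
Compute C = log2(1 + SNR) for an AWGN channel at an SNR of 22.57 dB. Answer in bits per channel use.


SNR_linear = 10^(22.57/10) = 180.7174; C = log2(1 + SNR_linear) = log2(1 + 180.7174) = 7.5056

7.5056 bits/channel use


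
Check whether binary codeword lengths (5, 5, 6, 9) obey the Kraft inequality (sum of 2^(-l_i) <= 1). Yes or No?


Kraft sum = sum(2^(-l_i)) = 0.0801, need <= 1. Result: satisfied (a binary prefix-free code with these lengths exists)

Yes


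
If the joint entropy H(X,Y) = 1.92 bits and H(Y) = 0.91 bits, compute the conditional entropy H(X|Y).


H(X|Y) = H(X,Y) - H(Y) = 1.92 - 0.91 = 1.01

1.01 bits


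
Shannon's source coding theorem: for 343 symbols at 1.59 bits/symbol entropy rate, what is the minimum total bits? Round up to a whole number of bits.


Minimum bits >= n * H = 343 * 1.59 = 545.37, rounded up to a whole number of bits = 546

546 bits


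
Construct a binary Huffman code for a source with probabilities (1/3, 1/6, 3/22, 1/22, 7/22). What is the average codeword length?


Huffman construction (repeatedly merge the two least-probable nodes; each merge adds 1 bit to every symbol beneath it): 1/22 + 3/22 = 2/11; 1/6 + 2/11 = 23/66; 7/22 + 1/3 = 43/66; 23/66 + 43/66 = 1. Resulting codeword lengths (in the order the probabilities were given): (2, 2, 3, 3, 2). L_avg = sum(p_i * l_i) = 1/3*2 + 1/6*2 + 3/22*3 + 1/22*3 + 7/22*2 = 24/11 = 2.1818

2.1818 bits


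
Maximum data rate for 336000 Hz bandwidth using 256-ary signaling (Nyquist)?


Rate = 2 * B * log2(M) = 2 * 336000 * 8.0 = 5376000.0

5376000.0 bps


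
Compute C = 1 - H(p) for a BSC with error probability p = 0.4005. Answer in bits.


H(p) = -p*log2(p) - (1-p)*log2(1-p) = -0.4005*log2(0.4005) - 0.5995*log2(0.5995) = 0.528710 + 0.442532 = 0.9712. C = 1 - H(p) = 1 - 0.9712 = 0.0288

0.0288 bits


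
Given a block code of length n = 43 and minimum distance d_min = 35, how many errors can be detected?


Detection capability = d_min - 1 = 35 - 1 = 34

34 errors


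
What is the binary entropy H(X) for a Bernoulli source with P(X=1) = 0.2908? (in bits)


H = -p*log2(p) - (1-p)*log2(1-p). -0.2908*log2(0.2908) = 0.518177; -0.7092*log2(0.7092) = 0.351576. H = 0.518177 + 0.351576 = 0.8698

0.8698 bits


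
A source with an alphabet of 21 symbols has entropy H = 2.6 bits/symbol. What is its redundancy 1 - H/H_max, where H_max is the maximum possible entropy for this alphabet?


H_max = log2(K) = log2(21) = 4.3923 bits/symbol. Redundancy = 1 - H/H_max = 1 - 2.6/4.3923 = 1 - 0.5919 = 0.4081

0.4081


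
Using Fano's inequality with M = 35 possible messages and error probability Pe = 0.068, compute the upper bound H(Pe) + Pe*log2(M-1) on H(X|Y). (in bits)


H(Pe) = -Pe*log2(Pe) - (1-Pe)*log2(1-Pe) = -0.068*log2(0.068) - 0.932*log2(0.932) = 0.263726 + 0.094689 = 0.3584. Pe*log2(M-1) = 0.068*log2(34) = 0.345947. Bound = H(Pe) + Pe*log2(M-1) = 0.263726 + 0.094689 + 0.345947 = 0.7044

0.7044 bits


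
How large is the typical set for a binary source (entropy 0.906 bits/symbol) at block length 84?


log2|A_typical| = nH = 84 * 0.906 = 76.104, so |A_typical| ~ 2^76.104 = 8.121e+22

8.121e+22


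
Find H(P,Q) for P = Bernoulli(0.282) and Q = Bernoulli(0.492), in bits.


H(P,Q) = -p*log2(q) - (1-p)*log2(1-q). -0.282*log2(0.492) = 0.288562; -0.718*log2(0.508) = 0.701558. H(P,Q) = 0.288562 + 0.701558 = 0.9901

0.9901 bits


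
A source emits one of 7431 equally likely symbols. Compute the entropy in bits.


H = log2(n) = log2(7431) = 12.8593

12.8593 bits


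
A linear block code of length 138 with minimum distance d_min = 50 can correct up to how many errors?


Correction capability = floor((d-1)/2) = floor((50-1)/2) = 24

24 errors


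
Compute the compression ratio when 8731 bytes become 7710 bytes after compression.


Ratio = original / compressed = 8731 / 7710 = 1.1324

1.1324


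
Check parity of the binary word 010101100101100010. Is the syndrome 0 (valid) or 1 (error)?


Syndrome = XOR of all bits = 0 XOR 1 XOR 0 XOR 1 XOR 0 XOR 1 XOR 1 XOR 0 XOR 0 XOR 1 XOR 0 XOR 1 XOR 1 XOR 0 XOR 0 XOR 0 XOR 1 XOR 0 = 0

0


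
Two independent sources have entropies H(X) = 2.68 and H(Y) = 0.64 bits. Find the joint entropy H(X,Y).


For independent variables, H(X,Y) = H(X) + H(Y) = 2.68 + 0.64 = 3.32

3.32 bits


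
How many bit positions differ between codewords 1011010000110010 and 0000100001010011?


Count differing positions: ^ . ^ ^ ^ ^ . . . ^ ^ . . . . ^ = 8 differences

8


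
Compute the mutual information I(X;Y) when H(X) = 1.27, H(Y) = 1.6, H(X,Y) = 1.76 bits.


I(X;Y) = H(X) + H(Y) - H(X,Y) = 1.27 + 1.6 - 1.76 = 1.11

1.11 bits


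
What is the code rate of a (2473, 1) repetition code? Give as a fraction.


Rate = k/n = 1/2473

1/2473


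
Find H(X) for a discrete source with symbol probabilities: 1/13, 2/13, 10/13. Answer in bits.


H = -sum(p_i * log2(p_i)). Terms: -(1/13)*log2(1/13) = 0.284649; -(2/13)*log2(2/13) = 0.415452; -(10/13)*log2(10/13) = 0.291163. H = 0.284649 + 0.415452 + 0.291163 = 0.9913

0.9913 bits


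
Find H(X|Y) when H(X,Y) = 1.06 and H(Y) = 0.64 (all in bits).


H(X|Y) = H(X,Y) - H(Y) = 1.06 - 0.64 = 0.42

0.42 bits


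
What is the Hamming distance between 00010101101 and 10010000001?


Count differing positions: ^ . . . . ^ . ^ ^ . . = 4 differences

4


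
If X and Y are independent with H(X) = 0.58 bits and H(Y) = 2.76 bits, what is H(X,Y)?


For independent variables, H(X,Y) = H(X) + H(Y) = 0.58 + 2.76 = 3.34

3.34 bits


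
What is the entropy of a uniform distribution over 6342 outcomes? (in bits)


H = log2(n) = log2(6342) = 12.6307

12.6307 bits


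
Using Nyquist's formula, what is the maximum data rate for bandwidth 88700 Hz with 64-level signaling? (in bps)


Rate = 2 * B * log2(M) = 2 * 88700 * 6.0 = 1064400.0

1064400.0 bps


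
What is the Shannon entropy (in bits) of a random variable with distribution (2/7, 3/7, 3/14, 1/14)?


H = -sum(p_i * log2(p_i)). Terms: -(2/7)*log2(2/7) = 0.516387; -(3/7)*log2(3/7) = 0.523882; -(3/14)*log2(3/14) = 0.476227; -(1/14)*log2(1/14) = 0.271954. H = 0.516387 + 0.523882 + 0.476227 + 0.271954 = 1.7885

1.7885 bits


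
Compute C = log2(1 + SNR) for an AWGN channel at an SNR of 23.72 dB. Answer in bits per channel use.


SNR_linear = 10^(23.72/10) = 235.5049; C = log2(1 + SNR_linear) = log2(1 + 235.5049) = 7.8857

7.8857 bits/channel use


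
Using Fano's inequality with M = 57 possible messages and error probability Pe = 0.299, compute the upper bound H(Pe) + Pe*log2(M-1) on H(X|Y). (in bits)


H(Pe) = -Pe*log2(Pe) - (1-Pe)*log2(1-Pe) = -0.299*log2(0.299) - 0.701*log2(0.701) = 0.520793 + 0.359272 = 0.8801. Pe*log2(M-1) = 0.299*log2(56) = 1.736399. Bound = H(Pe) + Pe*log2(M-1) = 0.520793 + 0.359272 + 1.736399 = 2.6165

2.6165 bits


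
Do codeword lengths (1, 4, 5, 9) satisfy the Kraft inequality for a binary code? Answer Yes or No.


Kraft sum = sum(2^(-l_i)) = 0.5957, need <= 1. Result: satisfied (a binary prefix-free code with these lengths exists)

Yes


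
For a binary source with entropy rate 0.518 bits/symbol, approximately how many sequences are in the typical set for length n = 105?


log2|A_typical| = nH = 105 * 0.518 = 54.39, so |A_typical| ~ 2^54.39 = 2.361e+16

2.361e+16


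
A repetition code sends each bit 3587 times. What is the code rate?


Rate = k/n = 1/3587

1/3587


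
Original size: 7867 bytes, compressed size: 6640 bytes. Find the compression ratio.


Ratio = original / compressed = 7867 / 6640 = 1.1848

1.1848


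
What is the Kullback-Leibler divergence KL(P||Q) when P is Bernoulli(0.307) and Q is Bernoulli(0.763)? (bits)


KL = p*log2(p/q) + (1-p)*log2((1-p)/(1-q)) = 0.307*log2(0.307/0.763) + 0.693*log2(0.693/0.237) = 0.6695

0.6695 bits


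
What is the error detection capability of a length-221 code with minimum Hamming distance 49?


Detection capability = d_min - 1 = 49 - 1 = 48

48 errors


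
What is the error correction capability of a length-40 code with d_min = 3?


Correction capability = floor((d-1)/2) = floor((3-1)/2) = 1

1 errors


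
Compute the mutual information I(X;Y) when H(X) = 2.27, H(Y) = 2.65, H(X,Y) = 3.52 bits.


I(X;Y) = H(X) + H(Y) - H(X,Y) = 2.27 + 2.65 - 3.52 = 1.4

1.4 bits


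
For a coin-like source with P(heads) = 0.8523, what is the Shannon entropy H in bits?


H = -p*log2(p) - (1-p)*log2(1-p). -0.8523*log2(0.8523) = 0.196512; -0.1477*log2(0.1477) = 0.407542. H = 0.196512 + 0.407542 = 0.6041

0.6041 bits


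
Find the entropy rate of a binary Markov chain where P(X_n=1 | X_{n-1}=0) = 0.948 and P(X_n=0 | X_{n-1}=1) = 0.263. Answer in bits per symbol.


Stationary distribution: pi_0 = p10/(p01+p10) = 0.2172, pi_1 = 0.7828. Entropy rate H' = pi_0*H(p01) + pi_1*H(p10) = 0.2172*0.2948 + 0.7828*0.8312 = 0.7147

0.7147 bits/symbol


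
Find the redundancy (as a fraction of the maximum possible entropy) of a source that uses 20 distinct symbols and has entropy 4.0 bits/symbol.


H_max = log2(K) = log2(20) = 4.3219 bits/symbol. Redundancy = 1 - H/H_max = 1 - 4.0/4.3219 = 1 - 0.9255 = 0.0745

0.0745


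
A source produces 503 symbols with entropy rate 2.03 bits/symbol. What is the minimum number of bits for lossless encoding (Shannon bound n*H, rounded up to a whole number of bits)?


Minimum bits >= n * H = 503 * 2.03 = 1021.09, rounded up to a whole number of bits = 1022

1022 bits


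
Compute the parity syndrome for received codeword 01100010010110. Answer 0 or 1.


Syndrome = XOR of all bits = 0 XOR 1 XOR 1 XOR 0 XOR 0 XOR 0 XOR 1 XOR 0 XOR 0 XOR 1 XOR 0 XOR 1 XOR 1 XOR 0 = 0

0


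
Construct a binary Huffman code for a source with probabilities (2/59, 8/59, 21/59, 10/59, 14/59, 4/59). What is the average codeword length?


Huffman construction (repeatedly merge the two least-probable nodes; each merge adds 1 bit to every symbol beneath it): 2/59 + 4/59 = 6/59; 6/59 + 8/59 = 14/59; 10/59 + 14/59 = 24/59; 14/59 + 21/59 = 35/59; 24/59 + 35/59 = 1. Resulting codeword lengths (in the order the probabilities were given): (4, 3, 2, 2, 2, 4). L_avg = sum(p_i * l_i) = 2/59*4 + 8/59*3 + 21/59*2 + 10/59*2 + 14/59*2 + 4/59*4 = 138/59 = 2.339

2.339 bits


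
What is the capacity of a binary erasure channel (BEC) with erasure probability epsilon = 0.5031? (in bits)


C = 1 - epsilon = 1 - 0.5031 = 0.4969

0.4969 bits


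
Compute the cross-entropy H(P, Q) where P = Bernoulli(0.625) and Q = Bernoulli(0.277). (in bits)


H(P,Q) = -p*log2(q) - (1-p)*log2(1-q). -0.625*log2(0.277) = 1.157526; -0.375*log2(0.723) = 0.175475. H(P,Q) = 1.157526 + 0.175475 = 1.333

1.333 bits


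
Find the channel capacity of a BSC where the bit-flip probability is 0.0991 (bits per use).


H(p) = -p*log2(p) - (1-p)*log2(1-p) = -0.0991*log2(0.0991) - 0.9009*log2(0.9009) = 0.330496 + 0.135641 = 0.4661. C = 1 - H(p) = 1 - 0.4661 = 0.5339

0.5339 bits


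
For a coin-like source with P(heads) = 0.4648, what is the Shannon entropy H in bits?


H = -p*log2(p) - (1-p)*log2(1-p). -0.4648*log2(0.4648) = 0.513752; -0.5352*log2(0.5352) = 0.482670. H = 0.513752 + 0.482670 = 0.9964

0.9964 bits


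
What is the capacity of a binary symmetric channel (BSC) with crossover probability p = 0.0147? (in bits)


H(p) = -p*log2(p) - (1-p)*log2(1-p) = -0.0147*log2(0.0147) - 0.9853*log2(0.9853) = 0.089494 + 0.021051 = 0.1105. C = 1 - H(p) = 1 - 0.1105 = 0.8895

0.8895 bits


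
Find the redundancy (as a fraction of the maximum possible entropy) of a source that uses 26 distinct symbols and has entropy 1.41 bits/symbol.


H_max = log2(K) = log2(26) = 4.7004 bits/symbol. Redundancy = 1 - H/H_max = 1 - 1.41/4.7004 = 1 - 0.3 = 0.7

0.7


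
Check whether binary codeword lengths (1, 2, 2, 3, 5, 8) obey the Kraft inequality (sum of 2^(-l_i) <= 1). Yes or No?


Kraft sum = sum(2^(-l_i)) = 1.1602, need <= 1. Result: violated (a binary prefix-free code with these lengths cannot exist)

No


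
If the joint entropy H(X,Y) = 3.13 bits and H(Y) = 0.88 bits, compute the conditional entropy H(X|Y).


H(X|Y) = H(X,Y) - H(Y) = 3.13 - 0.88 = 2.25

2.25 bits


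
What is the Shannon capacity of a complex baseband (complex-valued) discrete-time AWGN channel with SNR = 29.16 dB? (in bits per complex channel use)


SNR_linear = 10^(29.16/10) = 824.1381; C = log2(1 + SNR_linear) = log2(1 + 824.1381) = 9.6885

9.6885 bits/channel use


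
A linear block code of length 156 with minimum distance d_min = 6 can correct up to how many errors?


Correction capability = floor((d-1)/2) = floor((6-1)/2) = 2

2 errors


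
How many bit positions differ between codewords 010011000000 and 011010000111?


Count differing positions: . . ^ . . ^ . . . ^ ^ ^ = 5 differences

5


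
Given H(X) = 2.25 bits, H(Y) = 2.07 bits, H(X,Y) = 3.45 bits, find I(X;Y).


I(X;Y) = H(X) + H(Y) - H(X,Y) = 2.25 + 2.07 - 3.45 = 0.87

0.87 bits


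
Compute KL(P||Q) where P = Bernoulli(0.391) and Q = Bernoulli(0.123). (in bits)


KL = p*log2(p/q) + (1-p)*log2((1-p)/(1-q)) = 0.391*log2(0.391/0.123) + 0.609*log2(0.609/0.877) = 0.332

0.332 bits


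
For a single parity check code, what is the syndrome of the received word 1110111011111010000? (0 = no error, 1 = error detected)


Syndrome = XOR of all bits = 1 XOR 1 XOR 1 XOR 0 XOR 1 XOR 1 XOR 1 XOR 0 XOR 1 XOR 1 XOR 1 XOR 1 XOR 1 XOR 0 XOR 1 XOR 0 XOR 0 XOR 0 XOR 0 = 0

0


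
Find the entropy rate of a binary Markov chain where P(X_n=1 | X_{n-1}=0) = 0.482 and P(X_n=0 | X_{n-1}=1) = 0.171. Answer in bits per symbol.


Stationary distribution: pi_0 = p10/(p01+p10) = 0.2619, pi_1 = 0.7381. Entropy rate H' = pi_0*H(p01) + pi_1*H(p10) = 0.2619*0.9991 + 0.7381*0.66 = 0.7488

0.7488 bits/symbol


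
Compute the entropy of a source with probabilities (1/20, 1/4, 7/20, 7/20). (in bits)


H = -sum(p_i * log2(p_i)). Terms: -(1/20)*log2(1/20) = 0.216096; -(1/4)*log2(1/4) = 0.500000; -(7/20)*log2(7/20) = 0.530101; -(7/20)*log2(7/20) = 0.530101. H = 0.216096 + 0.500000 + 0.530101 + 0.530101 = 1.7763

1.7763 bits


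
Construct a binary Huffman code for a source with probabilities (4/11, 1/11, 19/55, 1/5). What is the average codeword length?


Huffman construction (repeatedly merge the two least-probable nodes; each merge adds 1 bit to every symbol beneath it): 1/11 + 1/5 = 16/55; 16/55 + 19/55 = 7/11; 4/11 + 7/11 = 1. Resulting codeword lengths (in the order the probabilities were given): (1, 3, 2, 3). L_avg = sum(p_i * l_i) = 4/11*1 + 1/11*3 + 19/55*2 + 1/5*3 = 106/55 = 1.9273

1.9273 bits


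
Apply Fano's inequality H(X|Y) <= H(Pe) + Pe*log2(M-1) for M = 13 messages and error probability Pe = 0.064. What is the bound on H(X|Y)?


H(Pe) = -Pe*log2(Pe) - (1-Pe)*log2(1-Pe) = -0.064*log2(0.064) - 0.936*log2(0.936) = 0.253810 + 0.089313 = 0.3431. Pe*log2(M-1) = 0.064*log2(12) = 0.229438. Bound = H(Pe) + Pe*log2(M-1) = 0.253810 + 0.089313 + 0.229438 = 0.5726

0.5726 bits


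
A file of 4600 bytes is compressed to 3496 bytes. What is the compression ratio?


Ratio = original / compressed = 4600 / 3496 = 1.3158

1.3158


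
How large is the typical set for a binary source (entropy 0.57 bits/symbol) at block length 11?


log2|A_typical| = nH = 11 * 0.57 = 6.27, so |A_typical| ~ 2^6.27 = 7.717e+01

7.717e+01


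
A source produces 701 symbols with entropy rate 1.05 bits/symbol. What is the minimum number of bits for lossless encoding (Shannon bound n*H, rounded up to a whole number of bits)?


Minimum bits >= n * H = 701 * 1.05 = 736.05, rounded up to a whole number of bits = 737

737 bits


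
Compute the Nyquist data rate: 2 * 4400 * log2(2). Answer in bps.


Rate = 2 * B * log2(M) = 2 * 4400 * 1.0 = 8800.0

8800.0 bps


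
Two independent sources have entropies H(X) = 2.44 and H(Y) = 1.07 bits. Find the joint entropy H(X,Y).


For independent variables, H(X,Y) = H(X) + H(Y) = 2.44 + 1.07 = 3.51

3.51 bits


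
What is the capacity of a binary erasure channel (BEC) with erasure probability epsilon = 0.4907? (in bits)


C = 1 - epsilon = 1 - 0.4907 = 0.5093

0.5093 bits


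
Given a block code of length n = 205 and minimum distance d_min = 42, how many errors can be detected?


Detection capability = d_min - 1 = 42 - 1 = 41

41 errors


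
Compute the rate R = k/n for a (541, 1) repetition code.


Rate = k/n = 1/541

1/541


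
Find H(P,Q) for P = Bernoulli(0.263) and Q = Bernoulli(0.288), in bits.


H(P,Q) = -p*log2(q) - (1-p)*log2(1-q). -0.263*log2(0.288) = 0.472311; -0.737*log2(0.712) = 0.361167. H(P,Q) = 0.472311 + 0.361167 = 0.8335

0.8335 bits


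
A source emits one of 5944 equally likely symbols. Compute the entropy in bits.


H = log2(n) = log2(5944) = 12.5372

12.5372 bits


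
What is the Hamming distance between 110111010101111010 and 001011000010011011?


Count differing positions: ^ ^ ^ ^ . . . ^ . ^ ^ ^ ^ . . . . ^ = 10 differences

10


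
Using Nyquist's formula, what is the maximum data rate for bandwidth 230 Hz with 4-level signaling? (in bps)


Rate = 2 * B * log2(M) = 2 * 230 * 2.0 = 920.0

920.0 bps


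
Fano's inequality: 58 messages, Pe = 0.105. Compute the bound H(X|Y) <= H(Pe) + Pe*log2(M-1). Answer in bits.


H(Pe) = -Pe*log2(Pe) - (1-Pe)*log2(1-Pe) = -0.105*log2(0.105) - 0.895*log2(0.895) = 0.341412 + 0.143236 = 0.4846. Pe*log2(M-1) = 0.105*log2(57) = 0.612453. Bound = H(Pe) + Pe*log2(M-1) = 0.341412 + 0.143236 + 0.612453 = 1.0971

1.0971 bits


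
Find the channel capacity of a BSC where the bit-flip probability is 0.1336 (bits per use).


H(p) = -p*log2(p) - (1-p)*log2(1-p) = -0.1336*log2(0.1336) - 0.8664*log2(0.8664) = 0.387975 + 0.179254 = 0.5672. C = 1 - H(p) = 1 - 0.5672 = 0.4328

0.4328 bits


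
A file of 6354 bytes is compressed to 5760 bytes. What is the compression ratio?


Ratio = original / compressed = 6354 / 5760 = 1.1031

1.1031


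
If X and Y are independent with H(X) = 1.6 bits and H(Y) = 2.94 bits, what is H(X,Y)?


For independent variables, H(X,Y) = H(X) + H(Y) = 1.6 + 2.94 = 4.54

4.54 bits


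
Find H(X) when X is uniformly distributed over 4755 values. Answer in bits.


H = log2(n) = log2(4755) = 12.2152

12.2152 bits


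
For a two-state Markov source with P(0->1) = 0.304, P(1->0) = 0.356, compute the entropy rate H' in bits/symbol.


Stationary distribution: pi_0 = p10/(p01+p10) = 0.5394, pi_1 = 0.4606. Entropy rate H' = pi_0*H(p01) + pi_1*H(p10) = 0.5394*0.8861 + 0.4606*0.9393 = 0.9106

0.9106 bits/symbol


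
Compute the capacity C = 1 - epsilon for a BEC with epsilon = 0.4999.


C = 1 - epsilon = 1 - 0.4999 = 0.5001

0.5001 bits


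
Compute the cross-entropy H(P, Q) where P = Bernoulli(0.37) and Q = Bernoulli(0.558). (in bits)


H(P,Q) = -p*log2(q) - (1-p)*log2(1-q). -0.37*log2(0.558) = 0.311415; -0.63*log2(0.442) = 0.742065. H(P,Q) = 0.311415 + 0.742065 = 1.0535

1.0535 bits


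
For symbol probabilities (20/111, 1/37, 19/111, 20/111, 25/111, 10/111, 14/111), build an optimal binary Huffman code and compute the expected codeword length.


Huffman construction (repeatedly merge the two least-probable nodes; each merge adds 1 bit to every symbol beneath it): 1/37 + 10/111 = 13/111; 13/111 + 14/111 = 9/37; 19/111 + 20/111 = 13/37; 20/111 + 25/111 = 15/37; 9/37 + 13/37 = 22/37; 15/37 + 22/37 = 1. Resulting codeword lengths (in the order the probabilities were given): (3, 4, 3, 2, 2, 4, 3). L_avg = sum(p_i * l_i) = 20/111*3 + 1/37*4 + 19/111*3 + 20/111*2 + 25/111*2 + 10/111*4 + 14/111*3 = 301/111 = 2.7117

2.7117 bits


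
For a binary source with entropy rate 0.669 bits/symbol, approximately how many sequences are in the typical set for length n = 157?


log2|A_typical| = nH = 157 * 0.669 = 105.033, so |A_typical| ~ 2^105.033 = 4.150e+31

4.150e+31


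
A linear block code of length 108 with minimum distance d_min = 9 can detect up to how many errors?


Detection capability = d_min - 1 = 9 - 1 = 8

8 errors


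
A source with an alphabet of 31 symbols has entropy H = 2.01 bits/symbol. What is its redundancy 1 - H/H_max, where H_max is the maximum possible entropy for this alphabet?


H_max = log2(K) = log2(31) = 4.9542 bits/symbol. Redundancy = 1 - H/H_max = 1 - 2.01/4.9542 = 1 - 0.4057 = 0.5943

0.5943
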